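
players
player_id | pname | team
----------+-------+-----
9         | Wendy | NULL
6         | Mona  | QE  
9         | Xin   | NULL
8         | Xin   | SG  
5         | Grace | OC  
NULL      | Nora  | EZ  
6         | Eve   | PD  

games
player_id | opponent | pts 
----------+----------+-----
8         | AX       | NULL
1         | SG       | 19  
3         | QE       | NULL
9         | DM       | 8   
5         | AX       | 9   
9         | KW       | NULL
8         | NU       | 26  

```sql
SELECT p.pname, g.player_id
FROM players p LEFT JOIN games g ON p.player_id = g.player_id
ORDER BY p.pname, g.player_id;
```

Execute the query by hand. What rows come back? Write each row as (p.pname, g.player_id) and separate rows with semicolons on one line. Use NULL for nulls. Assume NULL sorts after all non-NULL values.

LEFT JOIN keeps every row from `players`; unmatched rows get NULL for `games`'s columns.
Matching on p.player_id = g.player_id. A NULL in a compared column never satisfies the condition.
- p (player_id=9) pairs with 2 row(s) of g.
- p (player_id=6) has no partner → padded with NULL.
- p (player_id=9) pairs with 2 row(s) of g.
- p (player_id=8) pairs with 2 row(s) of g.
- p (player_id=5) pairs with 1 row(s) of g.
- p (player_id=NULL) has no partner → padded with NULL.
- p (player_id=6) has no partner → padded with NULL.
After projecting and ordering:
p.pname | g.player_id
Eve | NULL
Grace | 5
Mona | NULL
Nora | NULL
Wendy | 9
Wendy | 9
Xin | 8
Xin | 8
Xin | 9
Xin | 9

(Eve, NULL); (Grace, 5); (Mona, NULL); (Nora, NULL); (Wendy, 9); (Wendy, 9); (Xin, 8); (Xin, 8); (Xin, 9); (Xin, 9)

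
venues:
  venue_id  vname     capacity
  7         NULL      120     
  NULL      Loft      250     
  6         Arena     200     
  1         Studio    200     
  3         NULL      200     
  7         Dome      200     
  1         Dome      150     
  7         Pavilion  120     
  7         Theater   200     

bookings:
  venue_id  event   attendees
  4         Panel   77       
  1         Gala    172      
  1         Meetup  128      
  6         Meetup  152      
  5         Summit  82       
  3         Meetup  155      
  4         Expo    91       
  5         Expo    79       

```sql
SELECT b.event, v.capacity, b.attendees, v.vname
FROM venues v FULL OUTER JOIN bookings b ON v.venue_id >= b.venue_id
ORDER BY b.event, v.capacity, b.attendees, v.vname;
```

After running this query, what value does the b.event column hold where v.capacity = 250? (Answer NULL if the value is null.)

NULL

FULL OUTER JOIN keeps every row from both sides; unmatched rows get NULL for the other side's columns.
Matching on v.venue_id >= b.venue_id. A NULL in a compared column never satisfies the condition.
Matched pairs: 47; unmatched v rows kept: 1; unmatched b rows kept: 0.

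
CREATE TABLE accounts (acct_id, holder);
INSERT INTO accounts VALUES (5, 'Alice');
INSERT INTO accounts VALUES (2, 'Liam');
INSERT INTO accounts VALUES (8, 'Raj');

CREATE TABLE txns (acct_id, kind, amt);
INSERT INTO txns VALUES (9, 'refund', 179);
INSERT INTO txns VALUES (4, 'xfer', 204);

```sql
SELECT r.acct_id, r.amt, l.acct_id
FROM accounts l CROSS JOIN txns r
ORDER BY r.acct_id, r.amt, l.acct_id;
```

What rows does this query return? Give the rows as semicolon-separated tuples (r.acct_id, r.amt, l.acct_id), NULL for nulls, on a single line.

CROSS JOIN pairs every row of `accounts` with every row of `txns`: 3 × 2 = 6 rows.

(4, 204, 2); (4, 204, 5); (4, 204, 8); (9, 179, 2); (9, 179, 5); (9, 179, 8)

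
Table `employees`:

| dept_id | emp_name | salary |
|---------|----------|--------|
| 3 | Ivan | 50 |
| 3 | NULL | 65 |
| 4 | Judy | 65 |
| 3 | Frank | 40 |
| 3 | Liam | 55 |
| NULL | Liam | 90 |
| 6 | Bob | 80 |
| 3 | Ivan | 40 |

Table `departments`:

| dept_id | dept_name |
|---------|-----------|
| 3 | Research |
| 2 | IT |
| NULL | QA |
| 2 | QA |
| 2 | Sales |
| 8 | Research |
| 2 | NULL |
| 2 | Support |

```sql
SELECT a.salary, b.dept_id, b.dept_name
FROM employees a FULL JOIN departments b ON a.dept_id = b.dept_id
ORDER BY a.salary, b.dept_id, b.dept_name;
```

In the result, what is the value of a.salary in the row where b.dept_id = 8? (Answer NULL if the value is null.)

NULL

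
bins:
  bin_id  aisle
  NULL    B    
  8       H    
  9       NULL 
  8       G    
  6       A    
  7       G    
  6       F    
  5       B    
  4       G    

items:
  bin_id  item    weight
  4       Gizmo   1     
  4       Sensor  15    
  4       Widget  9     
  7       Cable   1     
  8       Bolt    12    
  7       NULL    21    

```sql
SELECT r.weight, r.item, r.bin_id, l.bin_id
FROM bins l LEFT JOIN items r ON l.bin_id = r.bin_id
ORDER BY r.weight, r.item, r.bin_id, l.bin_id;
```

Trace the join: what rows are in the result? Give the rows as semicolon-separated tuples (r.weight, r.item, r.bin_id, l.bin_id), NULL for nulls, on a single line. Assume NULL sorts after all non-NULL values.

(1, Cable, 7, 7); (1, Gizmo, 4, 4); (9, Widget, 4, 4); (12, Bolt, 8, 8); (12, Bolt, 8, 8); (15, Sensor, 4, 4); (21, NULL, 7, 7); (NULL, NULL, NULL, 5); (NULL, NULL, NULL, 6); (NULL, NULL, NULL, 6); (NULL, NULL, NULL, 9); (NULL, NULL, NULL, NULL)

LEFT JOIN keeps every row from `bins`; unmatched rows get NULL for `items`'s columns.
Matching on l.bin_id = r.bin_id. A NULL in a compared column never satisfies the condition.
- l (bin_id=NULL) has no partner → padded with NULL.
- l (bin_id=8) pairs with 1 row(s) of r.
- l (bin_id=9) has no partner → padded with NULL.
- l (bin_id=8) pairs with 1 row(s) of r.
- l (bin_id=6) has no partner → padded with NULL.
- l (bin_id=7) pairs with 2 row(s) of r.
- l (bin_id=6) has no partner → padded with NULL.
- l (bin_id=5) has no partner → padded with NULL.
- l (bin_id=4) pairs with 3 row(s) of r.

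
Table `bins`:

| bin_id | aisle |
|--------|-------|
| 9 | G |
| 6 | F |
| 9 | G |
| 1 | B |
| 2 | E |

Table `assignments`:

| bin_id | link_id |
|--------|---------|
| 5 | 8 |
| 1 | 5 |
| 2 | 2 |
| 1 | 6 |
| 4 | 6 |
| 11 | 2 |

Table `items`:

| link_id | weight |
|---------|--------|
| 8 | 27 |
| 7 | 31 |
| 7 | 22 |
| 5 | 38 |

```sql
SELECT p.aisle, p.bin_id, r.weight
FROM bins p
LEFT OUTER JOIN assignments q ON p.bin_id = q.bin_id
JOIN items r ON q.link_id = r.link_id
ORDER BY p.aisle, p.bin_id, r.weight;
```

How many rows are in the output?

Step 1 — p LEFT JOIN q on bin_id → 6 row(s).
Then INNER JOIN `items r` on link_id: keep only rows whose q.link_id appears in r.
Result: 1 row(s).

1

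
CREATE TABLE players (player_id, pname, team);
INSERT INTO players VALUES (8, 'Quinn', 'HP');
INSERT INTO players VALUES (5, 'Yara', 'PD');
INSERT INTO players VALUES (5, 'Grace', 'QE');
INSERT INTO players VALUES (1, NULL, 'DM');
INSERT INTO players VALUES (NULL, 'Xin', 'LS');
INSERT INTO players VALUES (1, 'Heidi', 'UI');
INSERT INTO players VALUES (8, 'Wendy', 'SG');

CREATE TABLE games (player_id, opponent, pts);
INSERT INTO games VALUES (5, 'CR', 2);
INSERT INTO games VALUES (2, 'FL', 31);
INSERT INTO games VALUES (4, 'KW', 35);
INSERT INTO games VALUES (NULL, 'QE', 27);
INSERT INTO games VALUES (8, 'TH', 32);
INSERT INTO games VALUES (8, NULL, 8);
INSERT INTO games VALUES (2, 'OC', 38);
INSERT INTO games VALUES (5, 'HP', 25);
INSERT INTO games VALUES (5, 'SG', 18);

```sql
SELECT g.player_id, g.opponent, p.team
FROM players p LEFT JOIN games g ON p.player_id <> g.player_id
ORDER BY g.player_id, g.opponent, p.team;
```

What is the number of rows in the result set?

39

LEFT JOIN keeps every row from `players`; unmatched rows get NULL for `games`'s columns.
Matching on p.player_id <> g.player_id. A NULL in a compared column never satisfies the condition.
- p row (player_id=8): matches 6 g row(s) → 6 output row(s).
- p row (player_id=5): matches 5 g row(s) → 5 output row(s).
- p row (player_id=5): matches 5 g row(s) → 5 output row(s).
- p row (player_id=1): matches 8 g row(s) → 8 output row(s).
- p row (player_id=NULL): no match → kept, g columns NULL.
- p row (player_id=1): matches 8 g row(s) → 8 output row(s).
- p row (player_id=8): matches 6 g row(s) → 6 output row(s).
Total: 38 matched + 1 padded = 39 rows.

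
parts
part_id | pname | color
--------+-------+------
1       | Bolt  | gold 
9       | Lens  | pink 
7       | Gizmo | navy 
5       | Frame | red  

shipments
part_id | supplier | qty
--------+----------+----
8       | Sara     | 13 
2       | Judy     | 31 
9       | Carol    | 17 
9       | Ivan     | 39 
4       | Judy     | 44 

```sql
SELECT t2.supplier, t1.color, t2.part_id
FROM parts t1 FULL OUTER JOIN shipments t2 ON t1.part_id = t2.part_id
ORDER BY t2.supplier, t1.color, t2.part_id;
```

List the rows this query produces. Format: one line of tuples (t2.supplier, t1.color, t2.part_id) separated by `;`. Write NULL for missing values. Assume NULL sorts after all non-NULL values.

(Carol, pink, 9); (Ivan, pink, 9); (Judy, NULL, 2); (Judy, NULL, 4); (Sara, NULL, 8); (NULL, gold, NULL); (NULL, navy, NULL); (NULL, red, NULL)

FULL OUTER JOIN keeps every row from both sides; unmatched rows get NULL for the other side's columns.
Matching on t1.part_id = t2.part_id.
Matched pairs: 2; unmatched t1 rows kept: 3; unmatched t2 rows kept: 3.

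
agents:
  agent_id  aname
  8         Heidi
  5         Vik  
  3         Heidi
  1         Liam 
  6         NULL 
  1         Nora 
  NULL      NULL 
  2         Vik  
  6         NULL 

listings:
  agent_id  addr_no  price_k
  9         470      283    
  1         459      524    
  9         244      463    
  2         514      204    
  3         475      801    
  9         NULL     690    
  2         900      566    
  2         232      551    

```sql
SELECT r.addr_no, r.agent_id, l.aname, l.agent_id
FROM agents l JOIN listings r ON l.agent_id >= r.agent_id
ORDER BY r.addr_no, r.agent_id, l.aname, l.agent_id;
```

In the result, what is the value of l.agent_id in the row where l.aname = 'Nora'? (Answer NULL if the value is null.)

INNER JOIN keeps only pairs where the ON condition holds.
Matching on l.agent_id >= r.agent_id. A NULL in a compared column never satisfies the condition.
Matched pairs: 31.

1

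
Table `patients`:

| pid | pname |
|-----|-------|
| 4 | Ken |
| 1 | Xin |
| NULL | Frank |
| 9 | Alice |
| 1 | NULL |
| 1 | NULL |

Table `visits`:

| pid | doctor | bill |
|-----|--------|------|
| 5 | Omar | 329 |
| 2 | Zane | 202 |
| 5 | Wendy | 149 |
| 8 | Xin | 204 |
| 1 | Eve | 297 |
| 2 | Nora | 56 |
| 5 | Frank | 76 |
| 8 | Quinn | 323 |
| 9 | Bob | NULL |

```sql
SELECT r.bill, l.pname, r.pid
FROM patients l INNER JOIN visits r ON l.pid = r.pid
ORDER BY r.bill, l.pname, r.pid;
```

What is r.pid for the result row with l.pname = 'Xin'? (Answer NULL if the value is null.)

INNER JOIN keeps only pairs where the ON condition holds.
Matching on l.pid = r.pid. A NULL in a compared column never satisfies the condition.
Matched pairs: 4.

1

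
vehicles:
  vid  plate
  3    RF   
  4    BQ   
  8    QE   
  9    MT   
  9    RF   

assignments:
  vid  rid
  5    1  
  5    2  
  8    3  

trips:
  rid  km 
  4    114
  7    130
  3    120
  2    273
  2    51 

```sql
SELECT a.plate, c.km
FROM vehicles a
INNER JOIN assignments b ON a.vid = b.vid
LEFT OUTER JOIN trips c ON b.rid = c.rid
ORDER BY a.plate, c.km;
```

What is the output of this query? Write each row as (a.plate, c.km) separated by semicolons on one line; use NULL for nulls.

(QE, 120)

Joins associate left-to-right: vehicles INNER JOIN assignments on vid gives 1 intermediate row(s).
Then LEFT JOIN `trips c` on rid: each of those 1 rows is kept; rows whose b.rid has no match in c get NULL for c's columns.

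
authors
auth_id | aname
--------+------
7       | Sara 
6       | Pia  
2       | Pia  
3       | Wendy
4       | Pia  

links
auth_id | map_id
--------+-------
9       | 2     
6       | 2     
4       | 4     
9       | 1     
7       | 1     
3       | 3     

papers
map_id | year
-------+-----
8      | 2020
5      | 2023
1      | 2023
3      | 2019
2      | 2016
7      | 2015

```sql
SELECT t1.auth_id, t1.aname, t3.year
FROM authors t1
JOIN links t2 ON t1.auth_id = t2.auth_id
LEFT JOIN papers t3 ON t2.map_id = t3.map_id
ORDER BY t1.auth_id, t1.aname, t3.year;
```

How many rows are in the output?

4

Joins associate left-to-right: authors INNER JOIN links on auth_id gives 4 intermediate row(s).
Then LEFT JOIN `papers t3` on map_id: each of those 4 rows is kept; rows whose t2.map_id has no match in t3 get NULL for t3's columns.
Result: 4 row(s).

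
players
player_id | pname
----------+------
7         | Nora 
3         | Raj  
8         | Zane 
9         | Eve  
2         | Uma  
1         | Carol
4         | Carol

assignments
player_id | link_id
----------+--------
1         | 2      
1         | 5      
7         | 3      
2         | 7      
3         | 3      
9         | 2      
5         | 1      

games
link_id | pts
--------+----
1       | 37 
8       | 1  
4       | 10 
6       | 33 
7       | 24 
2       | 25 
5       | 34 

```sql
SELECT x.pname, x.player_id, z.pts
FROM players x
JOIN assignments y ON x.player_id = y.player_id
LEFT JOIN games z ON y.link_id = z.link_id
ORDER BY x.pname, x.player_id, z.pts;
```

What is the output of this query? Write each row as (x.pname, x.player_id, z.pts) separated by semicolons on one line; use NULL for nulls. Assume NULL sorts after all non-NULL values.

(Carol, 1, 25); (Carol, 1, 34); (Eve, 9, 25); (Nora, 7, NULL); (Raj, 3, NULL); (Uma, 2, 24)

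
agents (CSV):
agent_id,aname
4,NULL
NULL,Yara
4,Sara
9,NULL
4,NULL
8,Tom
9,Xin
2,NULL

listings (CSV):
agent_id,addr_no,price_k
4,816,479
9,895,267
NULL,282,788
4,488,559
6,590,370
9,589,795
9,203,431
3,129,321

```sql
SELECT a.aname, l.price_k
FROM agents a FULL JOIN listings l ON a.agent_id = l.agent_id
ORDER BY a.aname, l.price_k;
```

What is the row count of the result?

18

FULL OUTER JOIN keeps every row from both sides; unmatched rows get NULL for the other side's columns.
Matching on a.agent_id = l.agent_id. A NULL in a compared column never satisfies the condition.
Matched pairs: 12; unmatched a rows kept: 3; unmatched l rows kept: 3.
Total: 12 matched + 6 padded = 18 rows.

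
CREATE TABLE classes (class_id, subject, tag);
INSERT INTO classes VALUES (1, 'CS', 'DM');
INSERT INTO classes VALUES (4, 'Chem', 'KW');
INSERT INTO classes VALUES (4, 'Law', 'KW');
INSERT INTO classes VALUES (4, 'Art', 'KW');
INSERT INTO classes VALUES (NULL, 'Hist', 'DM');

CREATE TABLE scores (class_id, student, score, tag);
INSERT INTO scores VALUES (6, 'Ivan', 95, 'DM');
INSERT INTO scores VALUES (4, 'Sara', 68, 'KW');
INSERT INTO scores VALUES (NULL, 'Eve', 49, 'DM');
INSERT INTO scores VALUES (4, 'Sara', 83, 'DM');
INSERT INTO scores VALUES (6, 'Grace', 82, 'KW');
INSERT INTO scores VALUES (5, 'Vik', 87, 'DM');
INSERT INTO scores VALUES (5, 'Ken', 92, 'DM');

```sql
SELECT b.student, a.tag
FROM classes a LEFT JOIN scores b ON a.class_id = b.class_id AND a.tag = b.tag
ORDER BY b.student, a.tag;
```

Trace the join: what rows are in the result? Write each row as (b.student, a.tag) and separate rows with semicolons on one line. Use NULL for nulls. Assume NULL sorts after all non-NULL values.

LEFT JOIN keeps every row from `classes`; unmatched rows get NULL for `scores`'s columns.
Matching on a.class_id = b.class_id AND a.tag = b.tag. A NULL in a compared column never satisfies the condition.
Matched pairs: 3; unmatched a rows kept: 2.

(Sara, KW); (Sara, KW); (Sara, KW); (NULL, DM); (NULL, DM)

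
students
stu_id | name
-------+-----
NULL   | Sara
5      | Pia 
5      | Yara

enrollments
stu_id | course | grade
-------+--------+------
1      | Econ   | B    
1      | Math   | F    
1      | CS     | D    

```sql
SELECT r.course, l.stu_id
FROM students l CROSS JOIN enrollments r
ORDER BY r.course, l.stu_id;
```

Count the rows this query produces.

CROSS JOIN pairs every row of `students` with every row of `enrollments`: 3 × 3 = 9 rows.

9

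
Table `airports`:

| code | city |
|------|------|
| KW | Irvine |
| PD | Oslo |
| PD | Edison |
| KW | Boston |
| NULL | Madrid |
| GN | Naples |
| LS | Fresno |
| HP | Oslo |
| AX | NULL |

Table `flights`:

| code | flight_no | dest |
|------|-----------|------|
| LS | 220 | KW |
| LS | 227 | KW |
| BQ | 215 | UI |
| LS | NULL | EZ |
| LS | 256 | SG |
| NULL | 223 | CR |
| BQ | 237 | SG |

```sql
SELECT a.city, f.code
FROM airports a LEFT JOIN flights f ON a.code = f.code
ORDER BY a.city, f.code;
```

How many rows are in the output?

12

LEFT JOIN keeps every row from `airports`; unmatched rows get NULL for `flights`'s columns.
Matching on a.code = f.code. A NULL in a compared column never satisfies the condition.
- a row (code=KW): no match → kept, f columns NULL.
- a row (code=PD): no match → kept, f columns NULL.
- a row (code=PD): no match → kept, f columns NULL.
- a row (code=KW): no match → kept, f columns NULL.
- a row (code=NULL): no match → kept, f columns NULL.
- a row (code=GN): no match → kept, f columns NULL.
- a row (code=LS): matches 4 f row(s) → 4 output row(s).
- a row (code=HP): no match → kept, f columns NULL.
- a row (code=AX): no match → kept, f columns NULL.
Total: 4 matched + 8 padded = 12 rows.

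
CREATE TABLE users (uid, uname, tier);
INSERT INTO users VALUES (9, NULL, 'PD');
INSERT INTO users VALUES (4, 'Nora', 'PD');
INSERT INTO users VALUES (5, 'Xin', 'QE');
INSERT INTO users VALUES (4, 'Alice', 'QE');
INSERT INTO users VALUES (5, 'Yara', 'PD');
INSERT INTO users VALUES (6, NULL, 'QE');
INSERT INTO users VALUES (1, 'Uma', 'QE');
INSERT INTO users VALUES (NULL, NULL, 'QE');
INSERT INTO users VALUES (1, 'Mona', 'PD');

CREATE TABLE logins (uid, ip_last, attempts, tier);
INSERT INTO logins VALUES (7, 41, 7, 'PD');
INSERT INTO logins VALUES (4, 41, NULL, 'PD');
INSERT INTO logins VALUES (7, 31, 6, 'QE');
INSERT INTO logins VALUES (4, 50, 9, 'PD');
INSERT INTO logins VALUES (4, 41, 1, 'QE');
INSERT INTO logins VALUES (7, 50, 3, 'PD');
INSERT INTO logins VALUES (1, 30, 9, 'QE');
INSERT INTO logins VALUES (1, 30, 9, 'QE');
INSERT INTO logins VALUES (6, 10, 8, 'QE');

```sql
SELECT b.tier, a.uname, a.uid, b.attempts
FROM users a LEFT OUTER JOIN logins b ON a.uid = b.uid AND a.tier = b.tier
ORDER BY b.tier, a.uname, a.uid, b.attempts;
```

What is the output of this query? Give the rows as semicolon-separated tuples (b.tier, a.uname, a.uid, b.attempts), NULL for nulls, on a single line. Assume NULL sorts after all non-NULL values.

(PD, Nora, 4, 9); (PD, Nora, 4, NULL); (QE, Alice, 4, 1); (QE, Uma, 1, 9); (QE, Uma, 1, 9); (QE, NULL, 6, 8); (NULL, Mona, 1, NULL); (NULL, Xin, 5, NULL); (NULL, Yara, 5, NULL); (NULL, NULL, 9, NULL); (NULL, NULL, NULL, NULL)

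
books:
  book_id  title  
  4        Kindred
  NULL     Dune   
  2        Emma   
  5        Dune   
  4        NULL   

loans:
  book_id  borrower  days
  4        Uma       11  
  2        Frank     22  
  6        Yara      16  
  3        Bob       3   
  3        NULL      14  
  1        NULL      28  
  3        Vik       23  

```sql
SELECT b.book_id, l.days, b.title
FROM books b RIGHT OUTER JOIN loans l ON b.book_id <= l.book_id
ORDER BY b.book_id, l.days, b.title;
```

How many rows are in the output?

12

RIGHT JOIN keeps every row from `loans`; unmatched rows get NULL for `books`'s columns.
Matching on b.book_id <= l.book_id. A NULL in a compared column never satisfies the condition.
- b row (book_id=4): matches 2 l row(s) → 2 output row(s).
- b row (book_id=NULL): no match.
- b row (book_id=2): matches 6 l row(s) → 6 output row(s).
- b row (book_id=5): matches 1 l row(s) → 1 output row(s).
- b row (book_id=4): matches 2 l row(s) → 2 output row(s).
- plus 1 unmatched l row(s), each kept with NULL b columns.
Total: 11 matched + 1 padded = 12 rows.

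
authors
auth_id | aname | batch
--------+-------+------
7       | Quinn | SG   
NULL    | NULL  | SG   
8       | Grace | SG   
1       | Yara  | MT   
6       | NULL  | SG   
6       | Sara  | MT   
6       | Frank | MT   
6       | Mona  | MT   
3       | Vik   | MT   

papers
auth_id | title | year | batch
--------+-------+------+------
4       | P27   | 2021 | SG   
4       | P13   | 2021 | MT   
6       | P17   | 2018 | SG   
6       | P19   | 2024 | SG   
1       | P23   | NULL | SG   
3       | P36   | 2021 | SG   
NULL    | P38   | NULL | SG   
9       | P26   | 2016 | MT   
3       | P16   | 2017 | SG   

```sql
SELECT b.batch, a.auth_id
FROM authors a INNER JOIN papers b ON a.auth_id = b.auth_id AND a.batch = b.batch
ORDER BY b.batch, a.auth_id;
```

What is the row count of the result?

2

INNER JOIN keeps only pairs where the ON condition holds.
Matching on a.auth_id = b.auth_id AND a.batch = b.batch. A NULL in a compared column never satisfies the condition.
Matched pairs: 2.
Total: 2 rows.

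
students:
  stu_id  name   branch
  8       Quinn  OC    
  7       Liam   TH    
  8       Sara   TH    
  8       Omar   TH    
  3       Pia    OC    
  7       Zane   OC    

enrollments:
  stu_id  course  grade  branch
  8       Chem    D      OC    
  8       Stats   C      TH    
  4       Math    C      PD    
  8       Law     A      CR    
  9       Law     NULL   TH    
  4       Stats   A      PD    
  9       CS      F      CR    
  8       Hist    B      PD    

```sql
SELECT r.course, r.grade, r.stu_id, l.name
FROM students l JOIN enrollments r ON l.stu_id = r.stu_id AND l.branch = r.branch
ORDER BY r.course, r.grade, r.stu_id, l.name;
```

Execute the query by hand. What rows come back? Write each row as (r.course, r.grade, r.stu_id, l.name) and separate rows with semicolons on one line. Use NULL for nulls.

(Chem, D, 8, Quinn); (Stats, C, 8, Omar); (Stats, C, 8, Sara)

INNER JOIN keeps only pairs where the ON condition holds.
Matching on l.stu_id = r.stu_id AND l.branch = r.branch.
- l[0] stu_id=8, branch=OC → 1 match(es) in r → 1 row(s).
- l[1] stu_id=7, branch=TH → no match; dropped.
- l[2] stu_id=8, branch=TH → 1 match(es) in r → 1 row(s).
- l[3] stu_id=8, branch=TH → 1 match(es) in r → 1 row(s).
- l[4] stu_id=3, branch=OC → no match; dropped.
- l[5] stu_id=7, branch=OC → no match; dropped.
After projecting and ordering:
r.course | r.grade | r.stu_id | l.name
Chem | D | 8 | Quinn
Stats | C | 8 | Omar
Stats | C | 8 | Sara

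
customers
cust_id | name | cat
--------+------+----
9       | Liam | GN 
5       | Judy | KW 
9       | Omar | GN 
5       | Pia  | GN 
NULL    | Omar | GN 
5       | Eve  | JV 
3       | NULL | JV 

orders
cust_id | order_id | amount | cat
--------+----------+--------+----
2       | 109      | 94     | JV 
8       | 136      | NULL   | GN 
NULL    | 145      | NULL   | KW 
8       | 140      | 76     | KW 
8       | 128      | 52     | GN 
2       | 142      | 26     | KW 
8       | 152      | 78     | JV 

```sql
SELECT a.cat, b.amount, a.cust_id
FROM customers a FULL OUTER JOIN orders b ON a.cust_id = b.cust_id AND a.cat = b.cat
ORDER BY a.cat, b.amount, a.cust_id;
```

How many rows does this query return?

14

FULL OUTER JOIN keeps every row from both sides; unmatched rows get NULL for the other side's columns.
Matching on a.cust_id = b.cust_id AND a.cat = b.cat. A NULL in a compared column never satisfies the condition.
Matched pairs: 0; unmatched a rows kept: 7; unmatched b rows kept: 7.
Total: 0 matched + 14 padded = 14 rows.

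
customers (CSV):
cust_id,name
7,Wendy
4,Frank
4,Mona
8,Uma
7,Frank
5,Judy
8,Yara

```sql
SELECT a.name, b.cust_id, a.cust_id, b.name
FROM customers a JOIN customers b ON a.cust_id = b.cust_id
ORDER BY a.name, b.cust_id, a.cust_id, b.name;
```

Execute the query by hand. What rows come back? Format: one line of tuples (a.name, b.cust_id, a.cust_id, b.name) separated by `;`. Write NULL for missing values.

(Frank, 4, 4, Frank); (Frank, 4, 4, Mona); (Frank, 7, 7, Frank); (Frank, 7, 7, Wendy); (Judy, 5, 5, Judy); (Mona, 4, 4, Frank); (Mona, 4, 4, Mona); (Uma, 8, 8, Uma); (Uma, 8, 8, Yara); (Wendy, 7, 7, Frank); (Wendy, 7, 7, Wendy); (Yara, 8, 8, Uma); (Yara, 8, 8, Yara)

INNER JOIN keeps only pairs where the ON condition holds.
Matching on a.cust_id = b.cust_id.
- cust_id=7: 2 matching b row(s), so 2 row(s) emitted.
- cust_id=4: 2 matching b row(s), so 2 row(s) emitted.
- cust_id=4: 2 matching b row(s), so 2 row(s) emitted.
- cust_id=8: 2 matching b row(s), so 2 row(s) emitted.
- cust_id=7: 2 matching b row(s), so 2 row(s) emitted.
- cust_id=5: 1 matching b row(s), so 1 row(s) emitted.
- cust_id=8: 2 matching b row(s), so 2 row(s) emitted.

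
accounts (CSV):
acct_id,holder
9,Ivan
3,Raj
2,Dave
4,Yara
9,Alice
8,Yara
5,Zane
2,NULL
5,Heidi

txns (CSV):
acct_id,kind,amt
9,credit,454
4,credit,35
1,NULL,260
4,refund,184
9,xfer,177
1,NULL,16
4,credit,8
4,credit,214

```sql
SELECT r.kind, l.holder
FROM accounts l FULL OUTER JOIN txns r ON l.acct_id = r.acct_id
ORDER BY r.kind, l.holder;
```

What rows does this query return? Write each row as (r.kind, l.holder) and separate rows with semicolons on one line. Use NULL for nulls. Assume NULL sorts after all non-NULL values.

FULL OUTER JOIN keeps every row from both sides; unmatched rows get NULL for the other side's columns.
Matching on l.acct_id = r.acct_id.
- l[0] acct_id=9 → 2 match(es) in r → 2 row(s).
- l[1] acct_id=3 → no match; kept with NULLs on the r side.
- l[2] acct_id=2 → no match; kept with NULLs on the r side.
- l[3] acct_id=4 → 4 match(es) in r → 4 row(s).
- l[4] acct_id=9 → 2 match(es) in r → 2 row(s).
- l[5] acct_id=8 → no match; kept with NULLs on the r side.
- l[6] acct_id=5 → no match; kept with NULLs on the r side.
- l[7] acct_id=2 → no match; kept with NULLs on the r side.
- l[8] acct_id=5 → no match; kept with NULLs on the r side.
- plus 2 unmatched r row(s), each kept with NULL l columns.

(credit, Alice); (credit, Ivan); (credit, Yara); (credit, Yara); (credit, Yara); (refund, Yara); (xfer, Alice); (xfer, Ivan); (NULL, Dave); (NULL, Heidi); (NULL, Raj); (NULL, Yara); (NULL, Zane); (NULL, NULL); (NULL, NULL); (NULL, NULL)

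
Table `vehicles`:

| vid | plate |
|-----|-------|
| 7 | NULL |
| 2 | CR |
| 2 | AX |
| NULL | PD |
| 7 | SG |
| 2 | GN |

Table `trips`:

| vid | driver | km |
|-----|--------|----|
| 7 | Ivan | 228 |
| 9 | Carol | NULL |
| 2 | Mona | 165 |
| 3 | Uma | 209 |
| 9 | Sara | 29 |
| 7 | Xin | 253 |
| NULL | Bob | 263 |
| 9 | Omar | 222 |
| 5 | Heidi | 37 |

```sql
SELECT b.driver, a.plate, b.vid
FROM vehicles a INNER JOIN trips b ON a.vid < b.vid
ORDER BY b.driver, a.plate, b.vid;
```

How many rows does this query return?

INNER JOIN keeps only pairs where the ON condition holds.
Matching on a.vid < b.vid. A NULL in a compared column never satisfies the condition.
Matched pairs: 27.
Total: 27 rows.

27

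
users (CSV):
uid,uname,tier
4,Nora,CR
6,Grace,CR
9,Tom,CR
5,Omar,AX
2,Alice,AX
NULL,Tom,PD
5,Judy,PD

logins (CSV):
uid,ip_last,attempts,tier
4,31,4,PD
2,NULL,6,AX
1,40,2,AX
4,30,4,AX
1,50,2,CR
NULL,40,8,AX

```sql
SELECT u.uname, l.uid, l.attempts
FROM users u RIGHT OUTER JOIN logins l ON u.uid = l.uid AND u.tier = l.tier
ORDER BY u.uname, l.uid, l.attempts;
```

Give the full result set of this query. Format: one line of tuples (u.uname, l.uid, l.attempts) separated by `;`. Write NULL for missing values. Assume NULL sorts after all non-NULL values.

(Alice, 2, 6); (NULL, 1, 2); (NULL, 1, 2); (NULL, 4, 4); (NULL, 4, 4); (NULL, NULL, 8)

RIGHT JOIN keeps every row from `logins`; unmatched rows get NULL for `users`'s columns.
Matching on u.uid = l.uid AND u.tier = l.tier. A NULL in a compared column never satisfies the condition.
Matched pairs: 1; unmatched l rows kept: 5.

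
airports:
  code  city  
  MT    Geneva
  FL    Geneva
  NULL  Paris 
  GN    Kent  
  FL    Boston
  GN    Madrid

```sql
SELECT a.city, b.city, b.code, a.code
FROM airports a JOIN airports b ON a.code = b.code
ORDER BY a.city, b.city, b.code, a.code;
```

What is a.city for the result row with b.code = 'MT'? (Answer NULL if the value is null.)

INNER JOIN keeps only pairs where the ON condition holds.
Matching on a.code = b.code. A NULL in a compared column never satisfies the condition.
Matched pairs: 9.

Geneva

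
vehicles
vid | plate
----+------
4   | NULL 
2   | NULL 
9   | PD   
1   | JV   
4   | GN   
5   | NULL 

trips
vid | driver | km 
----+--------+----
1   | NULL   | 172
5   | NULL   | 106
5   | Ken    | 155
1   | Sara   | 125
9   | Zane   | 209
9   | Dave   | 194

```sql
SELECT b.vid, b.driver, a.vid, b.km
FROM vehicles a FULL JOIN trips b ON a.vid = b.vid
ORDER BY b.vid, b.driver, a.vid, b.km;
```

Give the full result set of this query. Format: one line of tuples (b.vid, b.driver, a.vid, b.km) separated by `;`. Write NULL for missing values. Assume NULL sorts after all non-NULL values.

(1, Sara, 1, 125); (1, NULL, 1, 172); (5, Ken, 5, 155); (5, NULL, 5, 106); (9, Dave, 9, 194); (9, Zane, 9, 209); (NULL, NULL, 2, NULL); (NULL, NULL, 4, NULL); (NULL, NULL, 4, NULL)

FULL OUTER JOIN keeps every row from both sides; unmatched rows get NULL for the other side's columns.
Matching on a.vid = b.vid.
- a[0] vid=4 → no match; kept with NULLs on the b side.
- a[1] vid=2 → no match; kept with NULLs on the b side.
- a[2] vid=9 → 2 match(es) in b → 2 row(s).
- a[3] vid=1 → 2 match(es) in b → 2 row(s).
- a[4] vid=4 → no match; kept with NULLs on the b side.
- a[5] vid=5 → 2 match(es) in b → 2 row(s).
After projecting and ordering:
b.vid | b.driver | a.vid | b.km
1 | Sara | 1 | 125
1 | NULL | 1 | 172
5 | Ken | 5 | 155
5 | NULL | 5 | 106
9 | Dave | 9 | 194
9 | Zane | 9 | 209
NULL | NULL | 2 | NULL
NULL | NULL | 4 | NULL
NULL | NULL | 4 | NULL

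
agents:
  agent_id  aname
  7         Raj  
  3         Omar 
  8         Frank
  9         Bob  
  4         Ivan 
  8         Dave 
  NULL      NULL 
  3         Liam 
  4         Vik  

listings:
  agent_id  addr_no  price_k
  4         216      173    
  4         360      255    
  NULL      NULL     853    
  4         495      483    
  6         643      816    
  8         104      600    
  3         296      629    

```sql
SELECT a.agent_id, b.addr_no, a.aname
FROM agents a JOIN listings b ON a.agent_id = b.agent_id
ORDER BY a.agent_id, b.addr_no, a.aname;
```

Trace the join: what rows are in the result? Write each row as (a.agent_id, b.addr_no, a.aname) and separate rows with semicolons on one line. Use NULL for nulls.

INNER JOIN keeps only pairs where the ON condition holds.
Matching on a.agent_id = b.agent_id. A NULL in a compared column never satisfies the condition.
- a (agent_id=7) has no partner → excluded.
- a (agent_id=3) pairs with 1 row(s) of b.
- a (agent_id=8) pairs with 1 row(s) of b.
- a (agent_id=9) has no partner → excluded.
- a (agent_id=4) pairs with 3 row(s) of b.
- a (agent_id=8) pairs with 1 row(s) of b.
- a (agent_id=NULL) has no partner → excluded.
- a (agent_id=3) pairs with 1 row(s) of b.
- a (agent_id=4) pairs with 3 row(s) of b.
After projecting and ordering:
a.agent_id | b.addr_no | a.aname
3 | 296 | Liam
3 | 296 | Omar
4 | 216 | Ivan
4 | 216 | Vik
4 | 360 | Ivan
4 | 360 | Vik
4 | 495 | Ivan
4 | 495 | Vik
8 | 104 | Dave
8 | 104 | Frank

(3, 296, Liam); (3, 296, Omar); (4, 216, Ivan); (4, 216, Vik); (4, 360, Ivan); (4, 360, Vik); (4, 495, Ivan); (4, 495, Vik); (8, 104, Dave); (8, 104, Frank)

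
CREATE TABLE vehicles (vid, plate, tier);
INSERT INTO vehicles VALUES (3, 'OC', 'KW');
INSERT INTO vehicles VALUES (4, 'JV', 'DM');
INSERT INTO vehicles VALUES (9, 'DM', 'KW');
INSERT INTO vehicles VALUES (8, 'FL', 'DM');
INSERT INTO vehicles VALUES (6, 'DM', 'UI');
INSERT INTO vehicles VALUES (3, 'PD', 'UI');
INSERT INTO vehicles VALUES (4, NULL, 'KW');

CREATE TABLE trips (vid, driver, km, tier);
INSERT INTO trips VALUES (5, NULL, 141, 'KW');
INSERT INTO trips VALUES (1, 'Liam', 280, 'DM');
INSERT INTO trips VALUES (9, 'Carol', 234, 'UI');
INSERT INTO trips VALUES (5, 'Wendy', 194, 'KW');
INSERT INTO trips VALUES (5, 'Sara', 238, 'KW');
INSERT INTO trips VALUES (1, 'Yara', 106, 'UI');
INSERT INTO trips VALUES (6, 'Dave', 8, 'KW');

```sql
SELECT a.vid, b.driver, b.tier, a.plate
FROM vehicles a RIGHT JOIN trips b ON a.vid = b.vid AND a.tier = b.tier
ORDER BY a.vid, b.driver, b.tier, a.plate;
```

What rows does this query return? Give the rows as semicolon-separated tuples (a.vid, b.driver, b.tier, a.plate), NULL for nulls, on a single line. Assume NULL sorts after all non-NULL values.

RIGHT JOIN keeps every row from `trips`; unmatched rows get NULL for `vehicles`'s columns.
Matching on a.vid = b.vid AND a.tier = b.tier.
- a (vid=3, tier=KW) has no partner in b.
- a (vid=4, tier=DM) has no partner in b.
- a (vid=9, tier=KW) has no partner in b.
- a (vid=8, tier=DM) has no partner in b.
- a (vid=6, tier=UI) has no partner in b.
- a (vid=3, tier=UI) has no partner in b.
- a (vid=4, tier=KW) has no partner in b.
- 7 b row(s) had no a match → kept, a columns NULL.
After projecting and ordering:
a.vid | b.driver | b.tier | a.plate
NULL | Carol | UI | NULL
NULL | Dave | KW | NULL
NULL | Liam | DM | NULL
NULL | Sara | KW | NULL
NULL | Wendy | KW | NULL
NULL | Yara | UI | NULL
NULL | NULL | KW | NULL

(NULL, Carol, UI, NULL); (NULL, Dave, KW, NULL); (NULL, Liam, DM, NULL); (NULL, Sara, KW, NULL); (NULL, Wendy, KW, NULL); (NULL, Yara, UI, NULL); (NULL, NULL, KW, NULL)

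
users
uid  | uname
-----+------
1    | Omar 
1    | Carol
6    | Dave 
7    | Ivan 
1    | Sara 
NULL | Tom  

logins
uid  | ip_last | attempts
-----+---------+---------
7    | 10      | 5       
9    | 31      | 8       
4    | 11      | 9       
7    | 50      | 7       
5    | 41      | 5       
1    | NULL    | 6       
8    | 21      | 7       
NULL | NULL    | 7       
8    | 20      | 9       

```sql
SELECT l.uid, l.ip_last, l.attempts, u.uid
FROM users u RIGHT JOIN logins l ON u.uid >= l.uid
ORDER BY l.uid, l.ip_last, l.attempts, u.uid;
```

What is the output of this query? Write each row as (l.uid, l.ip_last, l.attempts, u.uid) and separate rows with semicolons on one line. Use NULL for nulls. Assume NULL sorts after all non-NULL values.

RIGHT JOIN keeps every row from `logins`; unmatched rows get NULL for `users`'s columns.
Matching on u.uid >= l.uid. A NULL in a compared column never satisfies the condition.
- u[0] uid=1 → 1 match(es) in l → 1 row(s).
- u[1] uid=1 → 1 match(es) in l → 1 row(s).
- u[2] uid=6 → 3 match(es) in l → 3 row(s).
- u[3] uid=7 → 5 match(es) in l → 5 row(s).
- u[4] uid=1 → 1 match(es) in l → 1 row(s).
- u[5] uid=NULL → no match.
- plus 4 unmatched l row(s), each kept with NULL u columns.

(1, NULL, 6, 1); (1, NULL, 6, 1); (1, NULL, 6, 1); (1, NULL, 6, 6); (1, NULL, 6, 7); (4, 11, 9, 6); (4, 11, 9, 7); (5, 41, 5, 6); (5, 41, 5, 7); (7, 10, 5, 7); (7, 50, 7, 7); (8, 20, 9, NULL); (8, 21, 7, NULL); (9, 31, 8, NULL); (NULL, NULL, 7, NULL)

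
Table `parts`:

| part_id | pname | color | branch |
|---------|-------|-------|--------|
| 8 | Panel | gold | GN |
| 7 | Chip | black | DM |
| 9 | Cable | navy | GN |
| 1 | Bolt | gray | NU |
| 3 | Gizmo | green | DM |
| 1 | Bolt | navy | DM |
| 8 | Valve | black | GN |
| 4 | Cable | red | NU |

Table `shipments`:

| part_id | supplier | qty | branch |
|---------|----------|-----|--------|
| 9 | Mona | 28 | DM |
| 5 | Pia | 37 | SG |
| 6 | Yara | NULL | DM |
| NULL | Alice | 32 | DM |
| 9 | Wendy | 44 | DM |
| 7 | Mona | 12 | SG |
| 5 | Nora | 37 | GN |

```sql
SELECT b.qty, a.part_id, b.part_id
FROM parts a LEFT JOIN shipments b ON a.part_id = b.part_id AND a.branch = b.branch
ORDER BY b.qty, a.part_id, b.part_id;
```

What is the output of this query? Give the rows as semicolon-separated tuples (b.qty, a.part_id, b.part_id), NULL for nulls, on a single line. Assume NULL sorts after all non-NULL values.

LEFT JOIN keeps every row from `parts`; unmatched rows get NULL for `shipments`'s columns.
Matching on a.part_id = b.part_id AND a.branch = b.branch. A NULL in a compared column never satisfies the condition.
- part_id=8, branch=GN: no b row matches, row kept with b columns NULL.
- part_id=7, branch=DM: no b row matches, row kept with b columns NULL.
- part_id=9, branch=GN: no b row matches, row kept with b columns NULL.
- part_id=1, branch=NU: no b row matches, row kept with b columns NULL.
- part_id=3, branch=DM: no b row matches, row kept with b columns NULL.
- part_id=1, branch=DM: no b row matches, row kept with b columns NULL.
- part_id=8, branch=GN: no b row matches, row kept with b columns NULL.
- part_id=4, branch=NU: no b row matches, row kept with b columns NULL.
After projecting and ordering:
b.qty | a.part_id | b.part_id
NULL | 1 | NULL
NULL | 1 | NULL
NULL | 3 | NULL
NULL | 4 | NULL
NULL | 7 | NULL
NULL | 8 | NULL
NULL | 8 | NULL
NULL | 9 | NULL

(NULL, 1, NULL); (NULL, 1, NULL); (NULL, 3, NULL); (NULL, 4, NULL); (NULL, 7, NULL); (NULL, 8, NULL); (NULL, 8, NULL); (NULL, 9, NULL)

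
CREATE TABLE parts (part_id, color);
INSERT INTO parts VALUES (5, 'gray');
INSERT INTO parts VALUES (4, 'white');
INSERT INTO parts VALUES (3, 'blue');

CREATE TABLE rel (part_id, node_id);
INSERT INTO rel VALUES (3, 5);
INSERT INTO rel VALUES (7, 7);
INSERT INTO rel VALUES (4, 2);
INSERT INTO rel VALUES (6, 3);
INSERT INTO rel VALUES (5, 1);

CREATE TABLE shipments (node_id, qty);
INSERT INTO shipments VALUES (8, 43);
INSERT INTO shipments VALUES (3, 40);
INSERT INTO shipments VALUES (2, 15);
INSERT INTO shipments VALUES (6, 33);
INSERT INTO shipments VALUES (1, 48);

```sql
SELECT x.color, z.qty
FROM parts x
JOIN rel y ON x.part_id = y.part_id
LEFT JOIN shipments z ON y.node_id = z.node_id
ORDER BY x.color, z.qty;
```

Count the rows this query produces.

3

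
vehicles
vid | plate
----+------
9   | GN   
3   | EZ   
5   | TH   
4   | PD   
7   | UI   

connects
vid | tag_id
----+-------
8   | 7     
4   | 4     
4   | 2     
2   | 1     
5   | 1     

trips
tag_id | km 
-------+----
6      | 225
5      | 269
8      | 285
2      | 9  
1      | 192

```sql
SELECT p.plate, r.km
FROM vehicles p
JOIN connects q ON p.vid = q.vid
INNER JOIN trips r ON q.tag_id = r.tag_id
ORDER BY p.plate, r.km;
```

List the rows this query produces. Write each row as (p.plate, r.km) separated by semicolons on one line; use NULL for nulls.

(PD, 9); (TH, 192)

Joins associate left-to-right: vehicles INNER JOIN connects on vid gives 3 intermediate row(s).
Then INNER JOIN `trips r` on tag_id: keep only rows whose q.tag_id appears in r.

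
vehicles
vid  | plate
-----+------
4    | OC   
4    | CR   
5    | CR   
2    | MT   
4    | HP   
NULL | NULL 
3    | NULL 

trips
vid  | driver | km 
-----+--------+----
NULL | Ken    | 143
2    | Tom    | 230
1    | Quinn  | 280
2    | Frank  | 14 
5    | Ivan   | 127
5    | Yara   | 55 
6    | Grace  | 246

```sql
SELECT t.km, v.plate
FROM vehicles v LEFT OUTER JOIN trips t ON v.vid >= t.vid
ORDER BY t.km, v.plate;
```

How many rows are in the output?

LEFT JOIN keeps every row from `vehicles`; unmatched rows get NULL for `trips`'s columns.
Matching on v.vid >= t.vid. A NULL in a compared column never satisfies the condition.
Matched pairs: 20; unmatched v rows kept: 1.
Total: 20 matched + 1 padded = 21 rows.

21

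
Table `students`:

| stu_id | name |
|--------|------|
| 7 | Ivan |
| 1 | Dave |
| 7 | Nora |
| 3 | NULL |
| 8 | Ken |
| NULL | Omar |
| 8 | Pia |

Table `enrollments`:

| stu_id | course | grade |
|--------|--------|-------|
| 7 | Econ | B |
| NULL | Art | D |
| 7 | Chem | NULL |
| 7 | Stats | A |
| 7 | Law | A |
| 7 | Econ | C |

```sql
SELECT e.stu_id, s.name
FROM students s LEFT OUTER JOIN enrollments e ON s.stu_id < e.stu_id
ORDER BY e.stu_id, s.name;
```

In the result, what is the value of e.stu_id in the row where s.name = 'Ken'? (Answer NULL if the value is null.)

LEFT JOIN keeps every row from `students`; unmatched rows get NULL for `enrollments`'s columns.
Matching on s.stu_id < e.stu_id. A NULL in a compared column never satisfies the condition.
Matched pairs: 10; unmatched s rows kept: 5.

NULL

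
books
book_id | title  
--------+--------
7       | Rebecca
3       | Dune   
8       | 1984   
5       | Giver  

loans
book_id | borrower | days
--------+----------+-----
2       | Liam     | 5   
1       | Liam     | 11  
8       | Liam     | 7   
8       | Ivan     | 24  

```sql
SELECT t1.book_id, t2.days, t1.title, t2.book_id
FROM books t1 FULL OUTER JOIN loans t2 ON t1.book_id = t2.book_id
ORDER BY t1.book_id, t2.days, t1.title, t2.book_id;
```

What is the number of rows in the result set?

FULL OUTER JOIN keeps every row from both sides; unmatched rows get NULL for the other side's columns.
Matching on t1.book_id = t2.book_id.
- t1 (book_id=7) has no partner → padded with NULL.
- t1 (book_id=3) has no partner → padded with NULL.
- t1 (book_id=8) pairs with 2 row(s) of t2.
- t1 (book_id=5) has no partner → padded with NULL.
- plus 2 unmatched t2 row(s), each kept with NULL t1 columns.
Total: 2 matched + 5 padded = 7 rows.

7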